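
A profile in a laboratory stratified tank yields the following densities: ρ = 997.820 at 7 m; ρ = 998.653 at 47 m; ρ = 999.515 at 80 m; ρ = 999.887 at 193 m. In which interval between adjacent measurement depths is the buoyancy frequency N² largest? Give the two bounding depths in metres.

Compute the density gradient over each adjacent pair:
  7–47 m: Δρ/Δz = 0.833/40 = 0.021 kg m⁻⁴
  47–80 m: Δρ/Δz = 0.862/33 = 0.026 kg m⁻⁴
  80–193 m: Δρ/Δz = 0.372/113 = 3.3 × 10⁻³ kg m⁻⁴
The largest gradient is in the 47–80 m interval — the pycnocline.

47–80 m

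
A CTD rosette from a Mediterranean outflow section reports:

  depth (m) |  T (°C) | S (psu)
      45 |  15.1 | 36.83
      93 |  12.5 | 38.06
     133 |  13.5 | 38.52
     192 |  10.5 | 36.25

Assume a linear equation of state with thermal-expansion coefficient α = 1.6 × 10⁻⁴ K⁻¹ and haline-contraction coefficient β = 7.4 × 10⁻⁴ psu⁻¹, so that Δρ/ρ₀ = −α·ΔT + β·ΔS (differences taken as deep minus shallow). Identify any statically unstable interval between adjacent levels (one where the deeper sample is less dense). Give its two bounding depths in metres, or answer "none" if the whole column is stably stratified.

133–192 m

Evaluate Δρ/ρ₀ = −αΔT + βΔS across each adjacent pair:
  45–93 m: −αΔT+βΔS = −(1.6 × 10⁻⁴)(-2.6)+(7.4 × 10⁻⁴)(+1.23) = 1.3 × 10⁻³ → stable
  93–133 m: −αΔT+βΔS = −(1.6 × 10⁻⁴)(+1.0)+(7.4 × 10⁻⁴)(+0.46) = 1.8 × 10⁻⁴ → stable
  133–192 m: −αΔT+βΔS = −(1.6 × 10⁻⁴)(-3.0)+(7.4 × 10⁻⁴)(-2.27) = -1.2 × 10⁻³ → UNSTABLE
The 133–192 m interval has Δρ < 0: lighter water underlies denser water.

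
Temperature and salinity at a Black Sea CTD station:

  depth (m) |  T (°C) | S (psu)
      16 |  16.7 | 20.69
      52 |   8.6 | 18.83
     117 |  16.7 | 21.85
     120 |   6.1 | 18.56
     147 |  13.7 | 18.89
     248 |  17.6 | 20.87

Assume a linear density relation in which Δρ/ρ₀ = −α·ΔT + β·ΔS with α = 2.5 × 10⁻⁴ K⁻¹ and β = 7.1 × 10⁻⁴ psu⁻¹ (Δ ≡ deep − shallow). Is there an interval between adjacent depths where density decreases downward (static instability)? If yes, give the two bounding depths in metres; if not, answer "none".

Evaluate Δρ/ρ₀ = −αΔT + βΔS across each adjacent pair:
  16–52 m: −αΔT+βΔS = −(2.5 × 10⁻⁴)(-8.1)+(7.1 × 10⁻⁴)(-1.86) = 7.0 × 10⁻⁴ → stable
  52–117 m: −αΔT+βΔS = −(2.5 × 10⁻⁴)(+8.1)+(7.1 × 10⁻⁴)(+3.02) = 1.2 × 10⁻⁴ → stable
  117–120 m: −αΔT+βΔS = −(2.5 × 10⁻⁴)(-10.6)+(7.1 × 10⁻⁴)(-3.29) = 3.1 × 10⁻⁴ → stable
  120–147 m: −αΔT+βΔS = −(2.5 × 10⁻⁴)(+7.6)+(7.1 × 10⁻⁴)(+0.33) = -1.7 × 10⁻³ → UNSTABLE
  147–248 m: −αΔT+βΔS = −(2.5 × 10⁻⁴)(+3.9)+(7.1 × 10⁻⁴)(+1.98) = 4.3 × 10⁻⁴ → stable
The 120–147 m interval has Δρ < 0: lighter water underlies denser water.

120–147 m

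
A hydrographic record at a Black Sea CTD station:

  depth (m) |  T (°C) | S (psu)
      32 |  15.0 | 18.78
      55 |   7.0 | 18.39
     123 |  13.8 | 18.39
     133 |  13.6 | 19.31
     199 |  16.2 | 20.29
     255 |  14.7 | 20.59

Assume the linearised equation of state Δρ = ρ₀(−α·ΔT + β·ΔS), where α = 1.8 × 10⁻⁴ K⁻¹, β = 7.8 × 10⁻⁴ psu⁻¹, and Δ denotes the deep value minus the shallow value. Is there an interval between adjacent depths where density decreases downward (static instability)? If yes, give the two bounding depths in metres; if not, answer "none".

Evaluate Δρ/ρ₀ = −αΔT + βΔS across each adjacent pair:
  32–55 m: −αΔT+βΔS = −(1.8 × 10⁻⁴)(-8.0)+(7.8 × 10⁻⁴)(-0.39) = 1.1 × 10⁻³ → stable
  55–123 m: −αΔT+βΔS = −(1.8 × 10⁻⁴)(+6.8)+(7.8 × 10⁻⁴)(+0.00) = -1.2 × 10⁻³ → UNSTABLE
  123–133 m: −αΔT+βΔS = −(1.8 × 10⁻⁴)(-0.2)+(7.8 × 10⁻⁴)(+0.92) = 7.5 × 10⁻⁴ → stable
  133–199 m: −αΔT+βΔS = −(1.8 × 10⁻⁴)(+2.6)+(7.8 × 10⁻⁴)(+0.98) = 3.0 × 10⁻⁴ → stable
  199–255 m: −αΔT+βΔS = −(1.8 × 10⁻⁴)(-1.5)+(7.8 × 10⁻⁴)(+0.30) = 5.0 × 10⁻⁴ → stable
The 55–123 m interval has Δρ < 0: lighter water underlies denser water.

55–123 m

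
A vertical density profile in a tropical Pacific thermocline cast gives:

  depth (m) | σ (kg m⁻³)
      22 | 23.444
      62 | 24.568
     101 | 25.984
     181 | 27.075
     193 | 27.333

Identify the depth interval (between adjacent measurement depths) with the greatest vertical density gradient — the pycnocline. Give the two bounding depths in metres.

62–101 m

Compute the density gradient over each adjacent pair:
  22–62 m: Δρ/Δz = 1.124/40 = 0.028 kg m⁻⁴
  62–101 m: Δρ/Δz = 1.416/39 = 0.036 kg m⁻⁴
  101–181 m: Δρ/Δz = 1.091/80 = 0.014 kg m⁻⁴
  181–193 m: Δρ/Δz = 0.258/12 = 0.022 kg m⁻⁴
The largest gradient is in the 62–101 m interval — the pycnocline.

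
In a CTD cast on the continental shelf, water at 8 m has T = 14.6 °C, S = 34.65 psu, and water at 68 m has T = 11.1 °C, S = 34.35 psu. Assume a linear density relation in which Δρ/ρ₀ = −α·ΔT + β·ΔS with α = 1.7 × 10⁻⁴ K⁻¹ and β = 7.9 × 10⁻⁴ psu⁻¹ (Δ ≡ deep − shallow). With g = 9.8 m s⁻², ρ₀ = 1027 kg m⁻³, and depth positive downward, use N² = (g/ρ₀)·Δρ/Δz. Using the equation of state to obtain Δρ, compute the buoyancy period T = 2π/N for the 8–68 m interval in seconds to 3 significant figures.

ΔT = -3.5 K, ΔS = -0.30 psu (deep − shallow).
Δρ/ρ₀ = −αΔT + βΔS = 5.95 × 10⁻⁴ − 2.37 × 10⁻⁴ = 3.58 × 10⁻⁴, so Δρ ≈ 0.3677 kg m⁻³.
N² = (g/ρ₀)·Δρ/Δz = g·(Δρ/ρ₀)/Δz = 9.8 × 3.58 × 10⁻⁴ / 60 = 5.8473 × 10⁻⁵ s⁻².
N = √(5.8473 × 10⁻⁵) = 7.6468 × 10⁻³ rad s⁻¹ → T = 2π/N = 821.68 s ≈ 822 s.

822 s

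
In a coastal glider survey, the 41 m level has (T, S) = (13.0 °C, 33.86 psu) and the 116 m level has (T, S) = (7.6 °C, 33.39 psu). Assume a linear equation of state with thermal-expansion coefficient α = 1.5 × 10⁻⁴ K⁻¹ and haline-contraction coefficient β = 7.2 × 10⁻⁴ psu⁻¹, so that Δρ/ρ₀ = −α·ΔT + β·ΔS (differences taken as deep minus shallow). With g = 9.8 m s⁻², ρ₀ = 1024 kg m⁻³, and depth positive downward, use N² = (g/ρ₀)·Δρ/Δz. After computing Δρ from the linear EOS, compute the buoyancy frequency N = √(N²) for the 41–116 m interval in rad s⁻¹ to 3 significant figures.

ΔT = -5.4 K, ΔS = -0.47 psu (deep − shallow).
Δρ/ρ₀ = −αΔT + βΔS = 8.10 × 10⁻⁴ − 3.384 × 10⁻⁴ = 4.716 × 10⁻⁴, so Δρ ≈ 0.4829 kg m⁻³.
N² = (g/ρ₀)·Δρ/Δz = g·(Δρ/ρ₀)/Δz = 9.8 × 4.716 × 10⁻⁴ / 75 = 6.1622 × 10⁻⁵ s⁻².
N = √(6.1622 × 10⁻⁵) = 7.8500 × 10⁻³ rad s⁻¹ ≈ 7.85 × 10⁻³ rad s⁻¹.

7.85 × 10⁻³ rad s⁻¹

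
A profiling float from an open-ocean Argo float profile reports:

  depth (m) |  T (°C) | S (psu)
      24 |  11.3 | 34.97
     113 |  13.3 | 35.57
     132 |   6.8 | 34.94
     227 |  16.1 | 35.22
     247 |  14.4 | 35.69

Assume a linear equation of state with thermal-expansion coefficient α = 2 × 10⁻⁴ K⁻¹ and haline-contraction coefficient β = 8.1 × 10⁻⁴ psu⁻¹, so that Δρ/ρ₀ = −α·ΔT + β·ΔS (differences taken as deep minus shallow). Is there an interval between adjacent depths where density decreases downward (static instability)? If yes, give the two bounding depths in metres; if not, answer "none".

Evaluate Δρ/ρ₀ = −αΔT + βΔS across each adjacent pair:
  24–113 m: −αΔT+βΔS = −(2 × 10⁻⁴)(+2.0)+(8.1 × 10⁻⁴)(+0.60) = 8.6 × 10⁻⁵ → stable
  113–132 m: −αΔT+βΔS = −(2 × 10⁻⁴)(-6.5)+(8.1 × 10⁻⁴)(-0.63) = 7.9 × 10⁻⁴ → stable
  132–227 m: −αΔT+βΔS = −(2 × 10⁻⁴)(+9.3)+(8.1 × 10⁻⁴)(+0.28) = -1.6 × 10⁻³ → UNSTABLE
  227–247 m: −αΔT+βΔS = −(2 × 10⁻⁴)(-1.7)+(8.1 × 10⁻⁴)(+0.47) = 7.2 × 10⁻⁴ → stable
The 132–227 m interval has Δρ < 0: lighter water underlies denser water.

132–227 m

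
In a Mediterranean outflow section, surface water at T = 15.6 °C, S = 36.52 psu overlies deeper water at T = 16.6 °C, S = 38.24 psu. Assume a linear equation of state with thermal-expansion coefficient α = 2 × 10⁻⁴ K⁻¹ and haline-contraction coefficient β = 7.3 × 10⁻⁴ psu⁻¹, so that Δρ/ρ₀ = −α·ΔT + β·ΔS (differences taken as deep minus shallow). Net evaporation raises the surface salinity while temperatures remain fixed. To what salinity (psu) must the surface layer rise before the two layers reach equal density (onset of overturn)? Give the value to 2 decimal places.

37.97 psu

Neutral buoyancy requires −α(T_deep − T_surf) + β(S_deep − S_surf′) = 0.
S_surf′ = S_deep − (α/β)·ΔT = 38.24 − (2 × 10⁻⁴/7.3 × 10⁻⁴)·(+1.0) = 37.9660 psu.
Increase required: 37.9660 − 36.52 = 1.4460 psu.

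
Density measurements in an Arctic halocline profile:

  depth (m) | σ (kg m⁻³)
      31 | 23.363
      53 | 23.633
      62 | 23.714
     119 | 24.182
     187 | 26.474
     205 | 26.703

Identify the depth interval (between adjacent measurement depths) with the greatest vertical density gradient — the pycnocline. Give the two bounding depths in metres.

119–187 m

Compute the density gradient over each adjacent pair:
  31–53 m: Δρ/Δz = 0.270/22 = 0.012 kg m⁻⁴
  53–62 m: Δρ/Δz = 0.081/9 = 9.0 × 10⁻³ kg m⁻⁴
  62–119 m: Δρ/Δz = 0.468/57 = 8.2 × 10⁻³ kg m⁻⁴
  119–187 m: Δρ/Δz = 2.292/68 = 0.034 kg m⁻⁴
  187–205 m: Δρ/Δz = 0.229/18 = 0.013 kg m⁻⁴
The largest gradient is in the 119–187 m interval — the pycnocline.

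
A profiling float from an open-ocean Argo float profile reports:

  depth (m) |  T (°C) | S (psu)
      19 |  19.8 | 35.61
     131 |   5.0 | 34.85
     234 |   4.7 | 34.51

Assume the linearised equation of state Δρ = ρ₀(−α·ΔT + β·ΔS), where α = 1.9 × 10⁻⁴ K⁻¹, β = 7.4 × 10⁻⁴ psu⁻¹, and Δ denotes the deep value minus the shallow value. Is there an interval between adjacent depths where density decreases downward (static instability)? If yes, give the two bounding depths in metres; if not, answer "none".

131–234 m

Evaluate Δρ/ρ₀ = −αΔT + βΔS across each adjacent pair:
  19–131 m: −αΔT+βΔS = −(1.9 × 10⁻⁴)(-14.8)+(7.4 × 10⁻⁴)(-0.76) = 2.2 × 10⁻³ → stable
  131–234 m: −αΔT+βΔS = −(1.9 × 10⁻⁴)(-0.3)+(7.4 × 10⁻⁴)(-0.34) = -1.9 × 10⁻⁴ → UNSTABLE
The 131–234 m interval has Δρ < 0: lighter water underlies denser water.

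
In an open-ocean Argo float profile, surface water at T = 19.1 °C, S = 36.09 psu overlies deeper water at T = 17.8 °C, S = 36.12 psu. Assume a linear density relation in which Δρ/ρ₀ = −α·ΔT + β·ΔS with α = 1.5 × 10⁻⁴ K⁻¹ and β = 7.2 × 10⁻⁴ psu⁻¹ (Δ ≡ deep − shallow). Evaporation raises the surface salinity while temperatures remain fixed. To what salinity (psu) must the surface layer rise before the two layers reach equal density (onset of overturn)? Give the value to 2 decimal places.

36.39 psu

Neutral buoyancy requires −α(T_deep − T_surf) + β(S_deep − S_surf′) = 0.
S_surf′ = S_deep − (α/β)·ΔT = 36.12 − (1.5 × 10⁻⁴/7.2 × 10⁻⁴)·(-1.3) = 36.3908 psu.
Increase required: 36.3908 − 36.09 = 0.3008 psu.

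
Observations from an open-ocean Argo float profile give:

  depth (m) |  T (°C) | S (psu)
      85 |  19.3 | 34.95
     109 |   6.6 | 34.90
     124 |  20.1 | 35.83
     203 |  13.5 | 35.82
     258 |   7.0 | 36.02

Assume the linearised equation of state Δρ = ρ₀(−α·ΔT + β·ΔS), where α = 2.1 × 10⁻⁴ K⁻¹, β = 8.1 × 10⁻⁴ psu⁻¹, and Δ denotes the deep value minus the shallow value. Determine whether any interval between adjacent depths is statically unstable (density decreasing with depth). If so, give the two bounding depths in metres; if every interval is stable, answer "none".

109–124 m

Evaluate Δρ/ρ₀ = −αΔT + βΔS across each adjacent pair:
  85–109 m: −αΔT+βΔS = −(2.1 × 10⁻⁴)(-12.7)+(8.1 × 10⁻⁴)(-0.05) = 2.6 × 10⁻³ → stable
  109–124 m: −αΔT+βΔS = −(2.1 × 10⁻⁴)(+13.5)+(8.1 × 10⁻⁴)(+0.93) = -2.1 × 10⁻³ → UNSTABLE
  124–203 m: −αΔT+βΔS = −(2.1 × 10⁻⁴)(-6.6)+(8.1 × 10⁻⁴)(-0.01) = 1.4 × 10⁻³ → stable
  203–258 m: −αΔT+βΔS = −(2.1 × 10⁻⁴)(-6.5)+(8.1 × 10⁻⁴)(+0.20) = 1.5 × 10⁻³ → stable
The 109–124 m interval has Δρ < 0: lighter water underlies denser water.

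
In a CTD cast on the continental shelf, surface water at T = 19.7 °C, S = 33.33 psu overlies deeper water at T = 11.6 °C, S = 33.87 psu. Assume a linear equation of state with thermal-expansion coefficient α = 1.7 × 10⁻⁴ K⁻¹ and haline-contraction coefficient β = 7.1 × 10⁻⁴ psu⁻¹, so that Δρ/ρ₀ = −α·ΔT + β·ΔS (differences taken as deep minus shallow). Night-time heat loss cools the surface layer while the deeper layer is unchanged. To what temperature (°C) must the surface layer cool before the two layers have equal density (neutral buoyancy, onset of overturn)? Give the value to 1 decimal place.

9.3 °C

Neutral buoyancy requires Δρ = 0, i.e. −α(T_deep − T_surf′) + β(S_deep − S_surf) = 0.
T_surf′ = T_deep − (β/α)·ΔS = 11.6 − (7.1 × 10⁻⁴/1.7 × 10⁻⁴)·(+0.54) = 9.345 °C.
Cooling required: 19.7 − (9.345) = 10.355 °C.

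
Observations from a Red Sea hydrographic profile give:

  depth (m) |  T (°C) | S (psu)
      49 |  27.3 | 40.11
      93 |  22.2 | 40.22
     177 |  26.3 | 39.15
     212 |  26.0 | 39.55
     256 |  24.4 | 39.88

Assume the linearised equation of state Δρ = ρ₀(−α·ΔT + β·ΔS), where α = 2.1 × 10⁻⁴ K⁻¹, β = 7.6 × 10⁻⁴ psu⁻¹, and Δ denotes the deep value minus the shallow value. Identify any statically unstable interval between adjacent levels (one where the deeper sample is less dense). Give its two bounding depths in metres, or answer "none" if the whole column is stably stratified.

Evaluate Δρ/ρ₀ = −αΔT + βΔS across each adjacent pair:
  49–93 m: −αΔT+βΔS = −(2.1 × 10⁻⁴)(-5.1)+(7.6 × 10⁻⁴)(+0.11) = 1.2 × 10⁻³ → stable
  93–177 m: −αΔT+βΔS = −(2.1 × 10⁻⁴)(+4.1)+(7.6 × 10⁻⁴)(-1.07) = -1.7 × 10⁻³ → UNSTABLE
  177–212 m: −αΔT+βΔS = −(2.1 × 10⁻⁴)(-0.3)+(7.6 × 10⁻⁴)(+0.40) = 3.7 × 10⁻⁴ → stable
  212–256 m: −αΔT+βΔS = −(2.1 × 10⁻⁴)(-1.6)+(7.6 × 10⁻⁴)(+0.33) = 5.9 × 10⁻⁴ → stable
The 93–177 m interval has Δρ < 0: lighter water underlies denser water.

93–177 m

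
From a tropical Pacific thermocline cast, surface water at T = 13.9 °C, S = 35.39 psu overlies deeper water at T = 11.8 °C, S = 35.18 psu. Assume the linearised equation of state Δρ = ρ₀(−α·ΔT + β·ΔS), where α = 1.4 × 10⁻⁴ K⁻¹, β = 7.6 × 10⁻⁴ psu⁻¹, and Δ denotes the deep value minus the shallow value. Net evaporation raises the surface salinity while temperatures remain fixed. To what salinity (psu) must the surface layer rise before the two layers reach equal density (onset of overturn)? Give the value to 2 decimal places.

Neutral buoyancy requires −α(T_deep − T_surf) + β(S_deep − S_surf′) = 0.
S_surf′ = S_deep − (α/β)·ΔT = 35.18 − (1.4 × 10⁻⁴/7.6 × 10⁻⁴)·(-2.1) = 35.5668 psu.
Increase required: 35.5668 − 35.39 = 0.1768 psu.

35.57 psu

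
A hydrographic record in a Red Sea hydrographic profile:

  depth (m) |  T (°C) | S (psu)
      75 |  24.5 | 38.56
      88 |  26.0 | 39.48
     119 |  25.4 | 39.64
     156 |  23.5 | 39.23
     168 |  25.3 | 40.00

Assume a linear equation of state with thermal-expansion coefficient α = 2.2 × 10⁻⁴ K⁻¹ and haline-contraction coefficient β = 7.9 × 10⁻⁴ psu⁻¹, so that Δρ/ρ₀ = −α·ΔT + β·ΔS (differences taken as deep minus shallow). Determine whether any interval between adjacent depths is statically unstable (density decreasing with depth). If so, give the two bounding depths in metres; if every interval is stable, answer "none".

Evaluate Δρ/ρ₀ = −αΔT + βΔS across each adjacent pair:
  75–88 m: −αΔT+βΔS = −(2.2 × 10⁻⁴)(+1.5)+(7.9 × 10⁻⁴)(+0.92) = 4.0 × 10⁻⁴ → stable
  88–119 m: −αΔT+βΔS = −(2.2 × 10⁻⁴)(-0.6)+(7.9 × 10⁻⁴)(+0.16) = 2.6 × 10⁻⁴ → stable
  119–156 m: −αΔT+βΔS = −(2.2 × 10⁻⁴)(-1.9)+(7.9 × 10⁻⁴)(-0.41) = 9.4 × 10⁻⁵ → stable
  156–168 m: −αΔT+βΔS = −(2.2 × 10⁻⁴)(+1.8)+(7.9 × 10⁻⁴)(+0.77) = 2.1 × 10⁻⁴ → stable
Every interval has Δρ > 0: the column is stably stratified throughout.

none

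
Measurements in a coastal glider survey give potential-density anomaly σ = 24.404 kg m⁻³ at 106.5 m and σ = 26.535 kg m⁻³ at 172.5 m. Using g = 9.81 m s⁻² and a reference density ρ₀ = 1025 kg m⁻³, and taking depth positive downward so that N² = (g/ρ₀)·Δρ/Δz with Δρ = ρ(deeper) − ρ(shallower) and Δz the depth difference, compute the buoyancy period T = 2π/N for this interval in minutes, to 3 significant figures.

Δρ = 1026.535 − 1024.404 = 2.131 kg m⁻³ over Δz = 172.5 − 106.5 = 66 m.
N² = (9.81/1025) × (2.131/66) = 3.0902 × 10⁻⁴ s⁻².
N = √(3.0902 × 10⁻⁴) = 0.017579 rad s⁻¹, so T = 2π/N = 357.43 s = 5.9572 min ≈ 5.96 min.

5.96 min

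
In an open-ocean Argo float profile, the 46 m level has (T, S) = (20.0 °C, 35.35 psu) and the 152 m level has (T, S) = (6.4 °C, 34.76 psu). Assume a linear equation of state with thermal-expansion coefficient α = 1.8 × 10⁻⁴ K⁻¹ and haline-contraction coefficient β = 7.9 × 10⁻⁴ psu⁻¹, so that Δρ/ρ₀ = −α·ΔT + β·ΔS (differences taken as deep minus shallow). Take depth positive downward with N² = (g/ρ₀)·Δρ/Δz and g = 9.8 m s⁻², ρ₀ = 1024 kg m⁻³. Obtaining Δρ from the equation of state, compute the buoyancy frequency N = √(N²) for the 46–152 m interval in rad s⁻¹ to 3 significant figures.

ΔT = -13.6 K, ΔS = -0.59 psu (deep − shallow).
Δρ/ρ₀ = −αΔT + βΔS = 2.448 × 10⁻³ − 4.661 × 10⁻⁴ = 1.9819 × 10⁻³, so Δρ ≈ 2.029 kg m⁻³.
N² = (g/ρ₀)·Δρ/Δz = g·(Δρ/ρ₀)/Δz = 9.8 × 1.9819 × 10⁻³ / 106 = 1.8323 × 10⁻⁴ s⁻².
N = √(1.8323 × 10⁻⁴) = 0.013536 rad s⁻¹ ≈ 0.0135 rad s⁻¹.

0.0135 rad s⁻¹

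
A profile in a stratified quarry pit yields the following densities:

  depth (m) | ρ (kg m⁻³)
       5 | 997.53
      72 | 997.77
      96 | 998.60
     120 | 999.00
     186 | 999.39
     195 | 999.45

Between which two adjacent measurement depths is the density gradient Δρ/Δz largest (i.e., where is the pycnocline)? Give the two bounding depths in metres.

Compute the density gradient over each adjacent pair:
  5–72 m: Δρ/Δz = 0.24/67 = 3.6 × 10⁻³ kg m⁻⁴
  72–96 m: Δρ/Δz = 0.83/24 = 0.035 kg m⁻⁴
  96–120 m: Δρ/Δz = 0.40/24 = 0.017 kg m⁻⁴
  120–186 m: Δρ/Δz = 0.39/66 = 5.9 × 10⁻³ kg m⁻⁴
  186–195 m: Δρ/Δz = 0.06/9 = 6.7 × 10⁻³ kg m⁻⁴
The largest gradient is in the 72–96 m interval — the pycnocline.

72–96 m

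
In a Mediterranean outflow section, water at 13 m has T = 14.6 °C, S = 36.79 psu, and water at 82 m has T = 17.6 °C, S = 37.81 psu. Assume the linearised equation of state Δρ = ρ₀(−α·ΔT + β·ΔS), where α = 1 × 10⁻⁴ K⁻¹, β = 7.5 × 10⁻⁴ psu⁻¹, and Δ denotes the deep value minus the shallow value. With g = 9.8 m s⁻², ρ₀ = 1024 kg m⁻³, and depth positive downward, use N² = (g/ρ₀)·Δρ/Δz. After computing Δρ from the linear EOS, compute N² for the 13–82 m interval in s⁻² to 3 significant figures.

6.60 × 10⁻⁵ s⁻²

ΔT = +3.0 K, ΔS = +1.02 psu (deep − shallow).
Δρ/ρ₀ = −αΔT + βΔS = -3.00 × 10⁻⁴ + 7.65 × 10⁻⁴ = 4.65 × 10⁻⁴, so Δρ ≈ 0.4762 kg m⁻³.
N² = (g/ρ₀)·Δρ/Δz = g·(Δρ/ρ₀)/Δz = 9.8 × 4.65 × 10⁻⁴ / 69 = 6.6043 × 10⁻⁵ s⁻² ≈ 6.60 × 10⁻⁵ s⁻².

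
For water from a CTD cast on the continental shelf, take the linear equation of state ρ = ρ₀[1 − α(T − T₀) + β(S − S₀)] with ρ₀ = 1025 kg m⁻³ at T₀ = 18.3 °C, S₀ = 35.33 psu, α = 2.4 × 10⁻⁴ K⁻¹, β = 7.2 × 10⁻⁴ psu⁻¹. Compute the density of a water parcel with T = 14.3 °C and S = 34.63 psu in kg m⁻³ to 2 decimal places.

T − T₀ = -4.0 K, S − S₀ = -0.70 psu.
Bracket = 1 − α·(-4.0) + β·(-0.70) = 1 + (4.56 × 10⁻⁴) = 1.0004560.
ρ = 1025 × 1.0004560 = 1025.47 kg m⁻³.

1025.47 kg m⁻³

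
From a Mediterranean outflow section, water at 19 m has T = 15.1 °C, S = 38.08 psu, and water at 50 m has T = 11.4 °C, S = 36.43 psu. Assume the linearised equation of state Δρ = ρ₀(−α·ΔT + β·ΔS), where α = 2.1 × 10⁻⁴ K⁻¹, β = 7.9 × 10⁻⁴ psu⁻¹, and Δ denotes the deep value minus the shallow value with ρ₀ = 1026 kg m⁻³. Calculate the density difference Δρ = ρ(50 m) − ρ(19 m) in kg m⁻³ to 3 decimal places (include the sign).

-0.540 kg m⁻³

ΔT = -3.7 K, ΔS = -1.65 psu (deep − shallow).
Δρ/ρ₀ = −(2.1 × 10⁻⁴)(-3.7) + (7.9 × 10⁻⁴)(-1.65) = -5.265 × 10⁻⁴.
Δρ = 1026 × (-5.265 × 10⁻⁴) = -0.540 kg m⁻³.
Negative Δρ: lighter below, statically unstable.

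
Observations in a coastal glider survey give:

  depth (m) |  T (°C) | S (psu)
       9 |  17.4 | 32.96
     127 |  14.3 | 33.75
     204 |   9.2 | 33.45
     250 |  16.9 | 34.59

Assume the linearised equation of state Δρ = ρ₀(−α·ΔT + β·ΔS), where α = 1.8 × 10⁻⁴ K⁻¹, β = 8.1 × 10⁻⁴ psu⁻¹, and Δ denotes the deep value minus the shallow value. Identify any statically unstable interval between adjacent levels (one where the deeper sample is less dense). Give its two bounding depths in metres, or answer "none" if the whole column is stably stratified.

Evaluate Δρ/ρ₀ = −αΔT + βΔS across each adjacent pair:
  9–127 m: −αΔT+βΔS = −(1.8 × 10⁻⁴)(-3.1)+(8.1 × 10⁻⁴)(+0.79) = 1.2 × 10⁻³ → stable
  127–204 m: −αΔT+βΔS = −(1.8 × 10⁻⁴)(-5.1)+(8.1 × 10⁻⁴)(-0.30) = 6.8 × 10⁻⁴ → stable
  204–250 m: −αΔT+βΔS = −(1.8 × 10⁻⁴)(+7.7)+(8.1 × 10⁻⁴)(+1.14) = -4.6 × 10⁻⁴ → UNSTABLE
The 204–250 m interval has Δρ < 0: lighter water underlies denser water.

204–250 m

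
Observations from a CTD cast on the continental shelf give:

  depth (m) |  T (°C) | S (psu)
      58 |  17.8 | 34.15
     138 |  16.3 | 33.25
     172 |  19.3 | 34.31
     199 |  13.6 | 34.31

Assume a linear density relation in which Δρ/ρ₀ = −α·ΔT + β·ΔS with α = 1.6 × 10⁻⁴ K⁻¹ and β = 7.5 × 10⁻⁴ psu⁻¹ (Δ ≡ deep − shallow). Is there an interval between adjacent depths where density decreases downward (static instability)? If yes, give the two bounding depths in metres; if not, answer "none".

58–138 m

Evaluate Δρ/ρ₀ = −αΔT + βΔS across each adjacent pair:
  58–138 m: −αΔT+βΔS = −(1.6 × 10⁻⁴)(-1.5)+(7.5 × 10⁻⁴)(-0.90) = -4.4 × 10⁻⁴ → UNSTABLE
  138–172 m: −αΔT+βΔS = −(1.6 × 10⁻⁴)(+3.0)+(7.5 × 10⁻⁴)(+1.06) = 3.1 × 10⁻⁴ → stable
  172–199 m: −αΔT+βΔS = −(1.6 × 10⁻⁴)(-5.7)+(7.5 × 10⁻⁴)(+0.00) = 9.1 × 10⁻⁴ → stable
The 58–138 m interval has Δρ < 0: lighter water underlies denser water.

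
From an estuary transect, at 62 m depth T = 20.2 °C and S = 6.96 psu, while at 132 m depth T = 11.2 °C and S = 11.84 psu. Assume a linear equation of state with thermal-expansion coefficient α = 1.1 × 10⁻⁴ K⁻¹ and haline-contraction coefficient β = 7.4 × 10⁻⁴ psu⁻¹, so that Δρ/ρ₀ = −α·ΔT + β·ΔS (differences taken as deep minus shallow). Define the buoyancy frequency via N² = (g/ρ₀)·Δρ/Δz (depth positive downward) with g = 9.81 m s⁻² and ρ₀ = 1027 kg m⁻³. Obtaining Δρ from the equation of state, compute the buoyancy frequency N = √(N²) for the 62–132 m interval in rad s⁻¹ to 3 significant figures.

0.0254 rad s⁻¹

ΔT = -9.0 K, ΔS = +4.88 psu (deep − shallow).
Δρ/ρ₀ = −αΔT + βΔS = 9.90 × 10⁻⁴ + 3.6112 × 10⁻³ = 4.6012 × 10⁻³, so Δρ ≈ 4.725 kg m⁻³.
N² = (g/ρ₀)·Δρ/Δz = g·(Δρ/ρ₀)/Δz = 9.81 × 4.6012 × 10⁻³ / 70 = 6.4483 × 10⁻⁴ s⁻².
N = √(6.4483 × 10⁻⁴) = 0.025394 rad s⁻¹ ≈ 0.0254 rad s⁻¹.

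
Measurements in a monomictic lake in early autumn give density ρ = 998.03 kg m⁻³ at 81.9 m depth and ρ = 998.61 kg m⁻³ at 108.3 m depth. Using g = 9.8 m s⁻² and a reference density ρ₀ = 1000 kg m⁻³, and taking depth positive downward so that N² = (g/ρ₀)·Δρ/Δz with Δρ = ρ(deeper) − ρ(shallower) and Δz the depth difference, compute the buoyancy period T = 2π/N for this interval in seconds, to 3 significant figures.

Δρ = 998.61 − 998.03 = 0.58 kg m⁻³ over Δz = 108.3 − 81.9 = 26.4 m.
N² = (9.8/1000) × (0.58/26.4) = 2.1530 × 10⁻⁴ s⁻².
N = √(2.1530 × 10⁻⁴) = 0.014673 rad s⁻¹, so T = 2π/N = 428.21 s ≈ 428 s.
N² > 0, so the interval is statically stable.

428 s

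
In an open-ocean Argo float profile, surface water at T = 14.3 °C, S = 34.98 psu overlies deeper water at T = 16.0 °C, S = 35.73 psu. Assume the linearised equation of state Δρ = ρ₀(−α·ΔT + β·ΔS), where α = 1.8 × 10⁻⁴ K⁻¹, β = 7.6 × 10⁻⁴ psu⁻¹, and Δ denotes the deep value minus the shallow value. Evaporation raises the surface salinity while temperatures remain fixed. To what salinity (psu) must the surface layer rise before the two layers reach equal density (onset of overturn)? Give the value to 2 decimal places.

35.33 psu

Neutral buoyancy requires −α(T_deep − T_surf) + β(S_deep − S_surf′) = 0.
S_surf′ = S_deep − (α/β)·ΔT = 35.73 − (1.8 × 10⁻⁴/7.6 × 10⁻⁴)·(+1.7) = 35.3274 psu.
Increase required: 35.3274 − 34.98 = 0.3474 psu.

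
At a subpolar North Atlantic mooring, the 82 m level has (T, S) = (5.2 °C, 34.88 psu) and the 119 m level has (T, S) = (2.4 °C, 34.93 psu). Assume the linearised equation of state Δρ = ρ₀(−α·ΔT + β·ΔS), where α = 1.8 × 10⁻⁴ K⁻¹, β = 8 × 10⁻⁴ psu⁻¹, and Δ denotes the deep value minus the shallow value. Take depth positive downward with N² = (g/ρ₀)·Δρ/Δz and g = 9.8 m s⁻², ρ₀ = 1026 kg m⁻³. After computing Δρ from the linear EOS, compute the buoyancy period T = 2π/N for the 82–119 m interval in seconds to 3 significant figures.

ΔT = -2.8 K, ΔS = +0.05 psu (deep − shallow).
Δρ/ρ₀ = −αΔT + βΔS = 5.04 × 10⁻⁴ + 4.00 × 10⁻⁵ = 5.44 × 10⁻⁴, so Δρ ≈ 0.5581 kg m⁻³.
N² = (g/ρ₀)·Δρ/Δz = g·(Δρ/ρ₀)/Δz = 9.8 × 5.44 × 10⁻⁴ / 37 = 1.4409 × 10⁻⁴ s⁻².
N = √(1.4409 × 10⁻⁴) = 0.012004 rad s⁻¹ → T = 2π/N = 523.42 s ≈ 523 s.

523 s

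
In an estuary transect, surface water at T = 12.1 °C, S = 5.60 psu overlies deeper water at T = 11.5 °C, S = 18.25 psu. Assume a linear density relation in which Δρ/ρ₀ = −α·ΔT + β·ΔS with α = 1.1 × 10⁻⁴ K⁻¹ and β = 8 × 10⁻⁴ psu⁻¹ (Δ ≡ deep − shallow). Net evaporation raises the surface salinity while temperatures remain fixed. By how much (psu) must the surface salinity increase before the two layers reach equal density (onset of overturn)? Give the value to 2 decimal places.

12.73 psu

Neutral buoyancy requires −α(T_deep − T_surf) + β(S_deep − S_surf′) = 0.
S_surf′ = S_deep − (α/β)·ΔT = 18.25 − (1.1 × 10⁻⁴/8 × 10⁻⁴)·(-0.6) = 18.3325 psu.
Increase required: 18.3325 − 5.60 = 12.7325 psu.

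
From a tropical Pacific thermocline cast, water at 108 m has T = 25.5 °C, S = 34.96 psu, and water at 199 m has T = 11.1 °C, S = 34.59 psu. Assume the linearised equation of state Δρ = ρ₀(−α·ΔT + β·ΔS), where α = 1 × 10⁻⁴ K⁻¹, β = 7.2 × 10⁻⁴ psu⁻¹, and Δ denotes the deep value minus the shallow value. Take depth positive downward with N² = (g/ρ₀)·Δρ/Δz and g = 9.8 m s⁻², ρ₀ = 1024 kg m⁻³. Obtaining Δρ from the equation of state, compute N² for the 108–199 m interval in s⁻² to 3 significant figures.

ΔT = -14.4 K, ΔS = -0.37 psu (deep − shallow).
Δρ/ρ₀ = −αΔT + βΔS = 1.44 × 10⁻³ − 2.664 × 10⁻⁴ = 1.1736 × 10⁻³, so Δρ ≈ 1.202 kg m⁻³.
N² = (g/ρ₀)·Δρ/Δz = g·(Δρ/ρ₀)/Δz = 9.8 × 1.1736 × 10⁻³ / 91 = 1.2639 × 10⁻⁴ s⁻² ≈ 1.26 × 10⁻⁴ s⁻².

1.26 × 10⁻⁴ s⁻²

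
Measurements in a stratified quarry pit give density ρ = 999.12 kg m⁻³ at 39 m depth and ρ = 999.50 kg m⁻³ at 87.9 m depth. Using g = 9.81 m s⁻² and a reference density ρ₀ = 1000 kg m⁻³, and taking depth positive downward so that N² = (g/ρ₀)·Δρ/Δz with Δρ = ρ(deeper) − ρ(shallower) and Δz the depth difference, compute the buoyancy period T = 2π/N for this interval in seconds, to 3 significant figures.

Δρ = 999.50 − 999.12 = 0.38 kg m⁻³ over Δz = 87.9 − 39 = 48.9 m.
N² = (9.81/1000) × (0.38/48.9) = 7.6233 × 10⁻⁵ s⁻².
N = √(7.6233 × 10⁻⁵) = 8.7312 × 10⁻³ rad s⁻¹, so T = 2π/N = 719.62 s ≈ 720 s.
N² > 0, so the interval is statically stable.

720 s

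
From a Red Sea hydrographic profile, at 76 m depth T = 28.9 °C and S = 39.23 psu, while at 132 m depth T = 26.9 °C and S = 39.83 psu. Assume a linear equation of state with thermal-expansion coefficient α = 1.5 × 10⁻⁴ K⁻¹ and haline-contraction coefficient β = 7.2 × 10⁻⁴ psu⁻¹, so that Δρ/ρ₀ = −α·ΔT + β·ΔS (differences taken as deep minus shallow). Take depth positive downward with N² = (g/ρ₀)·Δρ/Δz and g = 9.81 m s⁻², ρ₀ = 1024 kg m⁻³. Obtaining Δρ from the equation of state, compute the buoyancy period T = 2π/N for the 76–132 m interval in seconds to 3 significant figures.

ΔT = -2.0 K, ΔS = +0.60 psu (deep − shallow).
Δρ/ρ₀ = −αΔT + βΔS = 3.00 × 10⁻⁴ + 4.32 × 10⁻⁴ = 7.32 × 10⁻⁴, so Δρ ≈ 0.7496 kg m⁻³.
N² = (g/ρ₀)·Δρ/Δz = g·(Δρ/ρ₀)/Δz = 9.81 × 7.32 × 10⁻⁴ / 56 = 1.2823 × 10⁻⁴ s⁻².
N = √(1.2823 × 10⁻⁴) = 0.011324 rad s⁻¹ → T = 2π/N = 554.86 s ≈ 555 s.

555 s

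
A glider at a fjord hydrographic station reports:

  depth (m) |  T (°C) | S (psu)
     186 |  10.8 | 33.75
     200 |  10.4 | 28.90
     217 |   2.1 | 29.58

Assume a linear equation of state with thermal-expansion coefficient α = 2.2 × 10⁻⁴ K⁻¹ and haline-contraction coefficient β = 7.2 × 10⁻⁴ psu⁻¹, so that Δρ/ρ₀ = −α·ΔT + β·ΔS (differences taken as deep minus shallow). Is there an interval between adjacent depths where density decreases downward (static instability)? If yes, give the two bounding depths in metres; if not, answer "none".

Evaluate Δρ/ρ₀ = −αΔT + βΔS across each adjacent pair:
  186–200 m: −αΔT+βΔS = −(2.2 × 10⁻⁴)(-0.4)+(7.2 × 10⁻⁴)(-4.85) = -3.4 × 10⁻³ → UNSTABLE
  200–217 m: −αΔT+βΔS = −(2.2 × 10⁻⁴)(-8.3)+(7.2 × 10⁻⁴)(+0.68) = 2.3 × 10⁻³ → stable
The 186–200 m interval has Δρ < 0: lighter water underlies denser water.

186–200 m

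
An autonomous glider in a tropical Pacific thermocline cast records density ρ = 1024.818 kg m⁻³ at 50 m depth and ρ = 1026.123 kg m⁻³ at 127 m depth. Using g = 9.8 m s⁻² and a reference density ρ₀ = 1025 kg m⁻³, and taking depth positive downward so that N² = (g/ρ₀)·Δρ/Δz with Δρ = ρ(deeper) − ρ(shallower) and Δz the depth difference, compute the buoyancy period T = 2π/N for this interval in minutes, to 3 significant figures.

Δρ = 1026.123 − 1024.818 = 1.305 kg m⁻³ over Δz = 127 − 50 = 77 m.
N² = (9.8/1025) × (1.305/77) = 1.6204 × 10⁻⁴ s⁻².
N = √(1.6204 × 10⁻⁴) = 0.012729 rad s⁻¹, so T = 2π/N = 493.61 s = 8.2268 min ≈ 8.23 min.

8.23 min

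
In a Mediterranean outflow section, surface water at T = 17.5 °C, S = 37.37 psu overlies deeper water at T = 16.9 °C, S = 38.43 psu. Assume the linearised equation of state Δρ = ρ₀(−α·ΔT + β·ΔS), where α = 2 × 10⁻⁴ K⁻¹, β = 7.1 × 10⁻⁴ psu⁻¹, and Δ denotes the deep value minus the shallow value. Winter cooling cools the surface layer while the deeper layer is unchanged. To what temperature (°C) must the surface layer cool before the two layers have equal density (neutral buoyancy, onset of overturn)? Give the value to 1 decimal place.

13.1 °C

Neutral buoyancy requires Δρ = 0, i.e. −α(T_deep − T_surf′) + β(S_deep − S_surf) = 0.
T_surf′ = T_deep − (β/α)·ΔS = 16.9 − (7.1 × 10⁻⁴/2 × 10⁻⁴)·(+1.06) = 13.137 °C.
Cooling required: 17.5 − (13.137) = 4.363 °C.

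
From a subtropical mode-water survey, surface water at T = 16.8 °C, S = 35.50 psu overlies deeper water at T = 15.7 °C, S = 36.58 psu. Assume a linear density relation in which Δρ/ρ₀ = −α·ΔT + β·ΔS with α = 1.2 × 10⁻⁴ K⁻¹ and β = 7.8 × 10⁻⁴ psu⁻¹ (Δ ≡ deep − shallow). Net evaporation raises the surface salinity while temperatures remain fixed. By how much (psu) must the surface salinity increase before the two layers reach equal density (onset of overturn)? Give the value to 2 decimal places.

Neutral buoyancy requires −α(T_deep − T_surf) + β(S_deep − S_surf′) = 0.
S_surf′ = S_deep − (α/β)·ΔT = 36.58 − (1.2 × 10⁻⁴/7.8 × 10⁻⁴)·(-1.1) = 36.7492 psu.
Increase required: 36.7492 − 35.50 = 1.2492 psu.

1.25 psu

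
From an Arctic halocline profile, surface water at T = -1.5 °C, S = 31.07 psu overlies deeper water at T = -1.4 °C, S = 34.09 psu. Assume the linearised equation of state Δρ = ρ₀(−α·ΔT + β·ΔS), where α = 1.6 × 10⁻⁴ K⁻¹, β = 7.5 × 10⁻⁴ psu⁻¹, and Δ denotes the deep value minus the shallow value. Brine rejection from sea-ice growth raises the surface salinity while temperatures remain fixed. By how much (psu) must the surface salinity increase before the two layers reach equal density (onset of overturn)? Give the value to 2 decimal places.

3.00 psu

Neutral buoyancy requires −α(T_deep − T_surf) + β(S_deep − S_surf′) = 0.
S_surf′ = S_deep − (α/β)·ΔT = 34.09 − (1.6 × 10⁻⁴/7.5 × 10⁻⁴)·(+0.1) = 34.0687 psu.
Increase required: 34.0687 − 31.07 = 2.9987 psu.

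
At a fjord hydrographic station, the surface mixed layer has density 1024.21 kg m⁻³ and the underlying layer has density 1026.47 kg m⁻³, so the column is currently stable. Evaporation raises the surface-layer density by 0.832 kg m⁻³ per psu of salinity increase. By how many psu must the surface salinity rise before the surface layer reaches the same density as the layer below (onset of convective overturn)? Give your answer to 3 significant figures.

Density deficit of the surface layer: 1026.47 − 1024.21 = 2.26 kg m⁻³.
Required change = 2.26 / 0.832 = 2.72 psu.

2.72 psu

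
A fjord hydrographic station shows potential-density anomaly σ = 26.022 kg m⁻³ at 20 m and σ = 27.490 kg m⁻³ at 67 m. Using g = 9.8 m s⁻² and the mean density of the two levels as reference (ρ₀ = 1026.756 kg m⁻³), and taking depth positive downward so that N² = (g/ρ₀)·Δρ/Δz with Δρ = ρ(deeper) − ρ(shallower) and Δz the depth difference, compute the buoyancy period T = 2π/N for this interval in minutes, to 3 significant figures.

Δρ = 1027.490 − 1026.022 = 1.468 kg m⁻³ over Δz = 67 − 20 = 47 m.
N² = (9.8/1026.756) × (1.468/47) = 2.9812 × 10⁻⁴ s⁻².
N = √(2.9812 × 10⁻⁴) = 0.017266 rad s⁻¹, so T = 2π/N = 363.91 s = 6.0652 min ≈ 6.07 min.

6.07 min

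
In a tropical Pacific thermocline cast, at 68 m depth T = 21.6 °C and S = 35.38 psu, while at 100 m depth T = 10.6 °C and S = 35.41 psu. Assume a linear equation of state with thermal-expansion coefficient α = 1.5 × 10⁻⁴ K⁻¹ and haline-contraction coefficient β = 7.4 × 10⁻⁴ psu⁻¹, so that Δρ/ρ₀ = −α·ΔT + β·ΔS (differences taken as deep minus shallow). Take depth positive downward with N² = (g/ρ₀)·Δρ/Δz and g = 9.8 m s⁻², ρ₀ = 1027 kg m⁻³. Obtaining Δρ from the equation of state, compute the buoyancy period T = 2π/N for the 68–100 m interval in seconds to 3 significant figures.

ΔT = -11.0 K, ΔS = +0.03 psu (deep − shallow).
Δρ/ρ₀ = −αΔT + βΔS = 1.65 × 10⁻³ + 2.22 × 10⁻⁵ = 1.6722 × 10⁻³, so Δρ ≈ 1.717 kg m⁻³.
N² = (g/ρ₀)·Δρ/Δz = g·(Δρ/ρ₀)/Δz = 9.8 × 1.6722 × 10⁻³ / 32 = 5.1211 × 10⁻⁴ s⁻².
N = √(5.1211 × 10⁻⁴) = 0.022630 rad s⁻¹ → T = 2π/N = 277.65 s ≈ 278 s.

278 s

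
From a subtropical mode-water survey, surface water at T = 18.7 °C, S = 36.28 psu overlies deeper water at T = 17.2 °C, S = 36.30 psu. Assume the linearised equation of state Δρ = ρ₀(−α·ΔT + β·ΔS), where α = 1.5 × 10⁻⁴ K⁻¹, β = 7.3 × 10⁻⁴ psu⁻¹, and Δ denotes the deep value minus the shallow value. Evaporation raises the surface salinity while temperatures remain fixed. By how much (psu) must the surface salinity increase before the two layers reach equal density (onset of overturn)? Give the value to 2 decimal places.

Neutral buoyancy requires −α(T_deep − T_surf) + β(S_deep − S_surf′) = 0.
S_surf′ = S_deep − (α/β)·ΔT = 36.30 − (1.5 × 10⁻⁴/7.3 × 10⁻⁴)·(-1.5) = 36.6082 psu.
Increase required: 36.6082 − 36.28 = 0.3282 psu.

0.33 psu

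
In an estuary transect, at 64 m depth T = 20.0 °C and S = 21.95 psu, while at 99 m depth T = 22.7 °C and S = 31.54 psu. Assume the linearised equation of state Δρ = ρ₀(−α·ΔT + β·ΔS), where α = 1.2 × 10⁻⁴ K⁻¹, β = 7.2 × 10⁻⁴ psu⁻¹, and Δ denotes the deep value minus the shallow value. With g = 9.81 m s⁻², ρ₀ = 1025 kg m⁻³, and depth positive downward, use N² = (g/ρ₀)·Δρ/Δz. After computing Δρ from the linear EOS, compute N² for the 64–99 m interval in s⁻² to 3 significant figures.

ΔT = +2.7 K, ΔS = +9.59 psu (deep − shallow).
Δρ/ρ₀ = −αΔT + βΔS = -3.24 × 10⁻⁴ + 6.9048 × 10⁻³ = 6.5808 × 10⁻³, so Δρ ≈ 6.745 kg m⁻³.
N² = (g/ρ₀)·Δρ/Δz = g·(Δρ/ρ₀)/Δz = 9.81 × 6.5808 × 10⁻³ / 35 = 1.8445 × 10⁻³ s⁻² ≈ 1.84 × 10⁻³ s⁻².

1.84 × 10⁻³ s⁻²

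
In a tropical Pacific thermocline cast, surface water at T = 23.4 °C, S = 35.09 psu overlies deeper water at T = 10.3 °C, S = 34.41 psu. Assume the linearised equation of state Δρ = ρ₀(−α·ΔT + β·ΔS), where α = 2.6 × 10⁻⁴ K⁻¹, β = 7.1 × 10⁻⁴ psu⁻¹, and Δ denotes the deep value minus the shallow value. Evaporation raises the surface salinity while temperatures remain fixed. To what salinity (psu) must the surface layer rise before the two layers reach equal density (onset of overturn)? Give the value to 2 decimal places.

Neutral buoyancy requires −α(T_deep − T_surf) + β(S_deep − S_surf′) = 0.
S_surf′ = S_deep − (α/β)·ΔT = 34.41 − (2.6 × 10⁻⁴/7.1 × 10⁻⁴)·(-13.1) = 39.2072 psu.
Increase required: 39.2072 − 35.09 = 4.1172 psu.

39.21 psu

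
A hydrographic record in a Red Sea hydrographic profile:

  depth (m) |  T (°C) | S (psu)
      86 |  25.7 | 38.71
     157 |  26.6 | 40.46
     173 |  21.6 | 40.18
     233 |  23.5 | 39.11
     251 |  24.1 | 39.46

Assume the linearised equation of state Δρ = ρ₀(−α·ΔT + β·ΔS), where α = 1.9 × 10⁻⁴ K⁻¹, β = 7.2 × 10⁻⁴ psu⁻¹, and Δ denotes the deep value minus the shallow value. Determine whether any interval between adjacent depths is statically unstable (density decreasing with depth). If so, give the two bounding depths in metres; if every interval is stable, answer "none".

Evaluate Δρ/ρ₀ = −αΔT + βΔS across each adjacent pair:
  86–157 m: −αΔT+βΔS = −(1.9 × 10⁻⁴)(+0.9)+(7.2 × 10⁻⁴)(+1.75) = 1.1 × 10⁻³ → stable
  157–173 m: −αΔT+βΔS = −(1.9 × 10⁻⁴)(-5.0)+(7.2 × 10⁻⁴)(-0.28) = 7.5 × 10⁻⁴ → stable
  173–233 m: −αΔT+βΔS = −(1.9 × 10⁻⁴)(+1.9)+(7.2 × 10⁻⁴)(-1.07) = -1.1 × 10⁻³ → UNSTABLE
  233–251 m: −αΔT+βΔS = −(1.9 × 10⁻⁴)(+0.6)+(7.2 × 10⁻⁴)(+0.35) = 1.4 × 10⁻⁴ → stable
The 173–233 m interval has Δρ < 0: lighter water underlies denser water.

173–233 m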